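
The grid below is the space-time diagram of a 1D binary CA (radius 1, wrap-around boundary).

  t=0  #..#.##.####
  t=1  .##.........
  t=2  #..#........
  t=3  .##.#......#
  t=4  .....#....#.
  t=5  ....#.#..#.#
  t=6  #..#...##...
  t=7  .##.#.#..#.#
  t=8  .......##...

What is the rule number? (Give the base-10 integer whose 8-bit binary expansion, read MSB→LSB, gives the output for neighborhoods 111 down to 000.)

  nb ###: next=.  (t=0,i=9, bit7=0)
  nb ##.: next=.  (t=0,i=0, bit6=0)
  nb #.#: next=.  (t=0,i=4, bit5=0)
  nb #..: next=#  (t=0,i=1, bit4=1)
  nb .##: next=.  (t=0,i=5, bit3=0)
  nb .#.: next=.  (t=0,i=3, bit2=0)
  nb ..#: next=#  (t=0,i=2, bit1=1)
  nb ...: next=.  (t=1,i=4, bit0=0)
  bits 00010010 = 18

18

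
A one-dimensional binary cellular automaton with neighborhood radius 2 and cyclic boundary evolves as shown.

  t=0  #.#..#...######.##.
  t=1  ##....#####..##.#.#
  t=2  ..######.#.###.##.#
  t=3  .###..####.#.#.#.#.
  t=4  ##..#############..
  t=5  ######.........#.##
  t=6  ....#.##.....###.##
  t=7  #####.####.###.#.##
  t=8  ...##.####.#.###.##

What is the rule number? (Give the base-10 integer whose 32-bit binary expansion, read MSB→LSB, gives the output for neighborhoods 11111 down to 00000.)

1743492590

  #####|.  b31=0 t=0,i=11
  ####.|#  b30=1 t=0,i=13
  ###.#|#  b29=1 t=0,i=14
  ###..|.  b28=0 t=1,i=1
  ##.##|.  b27=0 t=0,i=15
  ##.#.|#  b26=1 t=0,i=18
  ##..#|#  b25=1 t=1,i=11
  ##...|#  b24=1 t=1,i=2
  #.###|#  b23=1 t=1,i=18
  #.##.|#  b22=1 t=0,i=16
  #.#.#|#  b21=1 t=0,i=0
  #.#..|.  b20=0 t=0,i=2
  #..##|#  b19=1 t=1,i=12
  #..#.|.  b18=0 t=0,i=4
  #...#|#  b17=1 t=0,i=7
  #....|#  b16=1 t=1,i=3
  .####|#  b15=1 t=0,i=10
  .###.|.  b14=0 t=1,i=0
  .##.#|.  b13=0 t=0,i=17
  .##..|#  b12=1 t=4,i=1
  .#.##|.  b11=0 t=1,i=17
  .#.#.|#  b10=1 t=0,i=1
  .#..#|.  b9=0 t=0,i=3
  .#...|#  b8=1 t=0,i=6
  ..###|#  b7=1 t=0,i=9
  ..##.|#  b6=1 t=1,i=13
  ..#.#|#  b5=1 t=5,i=15
  ..#..|.  b4=0 t=0,i=5
  ...##|#  b3=1 t=0,i=8
  ...#.|#  b2=1 t=5,i=14
  ....#|#  b1=1 t=1,i=4
  .....|.  b0=0 t=5,i=8
  bits 01100111111010111001010111101110 = 1743492590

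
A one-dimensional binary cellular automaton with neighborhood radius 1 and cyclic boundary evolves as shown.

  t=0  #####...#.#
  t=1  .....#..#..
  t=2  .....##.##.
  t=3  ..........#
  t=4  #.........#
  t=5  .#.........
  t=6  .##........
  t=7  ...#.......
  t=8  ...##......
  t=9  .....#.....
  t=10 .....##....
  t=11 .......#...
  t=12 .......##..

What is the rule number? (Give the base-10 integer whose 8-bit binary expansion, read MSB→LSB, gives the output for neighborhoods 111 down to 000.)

  nb ###: next=.  (t=0,i=0, bit7=0)
  nb ##.: next=.  (t=0,i=4, bit6=0)
  nb #.#: next=.  (t=0,i=9, bit5=0)
  nb #..: next=#  (t=0,i=5, bit4=1)
  nb .##: next=.  (t=0,i=10, bit3=0)
  nb .#.: next=#  (t=0,i=8, bit2=1)
  nb ..#: next=.  (t=0,i=7, bit1=0)
  nb ...: next=.  (t=0,i=6, bit0=0)
  bits 00010100 = 20

20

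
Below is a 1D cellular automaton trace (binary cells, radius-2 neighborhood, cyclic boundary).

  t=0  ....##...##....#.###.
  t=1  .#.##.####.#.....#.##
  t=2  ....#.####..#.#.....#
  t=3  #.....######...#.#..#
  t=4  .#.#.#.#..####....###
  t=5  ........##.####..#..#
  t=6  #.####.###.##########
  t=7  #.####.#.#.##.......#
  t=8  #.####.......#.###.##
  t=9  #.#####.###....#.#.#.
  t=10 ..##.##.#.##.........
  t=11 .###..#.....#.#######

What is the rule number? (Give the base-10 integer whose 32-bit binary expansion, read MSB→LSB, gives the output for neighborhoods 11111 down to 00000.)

1938727769

  ##### -> .   bit 31 = 0  t=3,i=8
  ####. -> #   bit 30 = 1  t=1,i=8
  ###.# -> #   bit 29 = 1  t=1,i=9
  ###.. -> #   bit 28 = 1  t=0,i=19
  ##.## -> .   bit 27 = 0  t=1,i=5
  ##.#. -> .   bit 26 = 0  t=1,i=0
  ##..# -> #   bit 25 = 1  t=2,i=10
  ##... -> #   bit 24 = 1  t=0,i=6
  #.### -> #   bit 23 = 1  t=0,i=17
  #.##. -> .   bit 22 = 0  t=1,i=3
  #.#.# -> .   bit 21 = 0  t=1,i=1
  #.#.. -> .   bit 20 = 0  t=1,i=11
  #..## -> #   bit 19 = 1  t=3,i=19
  #..#. -> #   bit 18 = 1  t=2,i=11
  #...# -> #   bit 17 = 1  t=0,i=7
  #.... -> .   bit 16 = 0  t=0,i=0
  .#### -> #   bit 15 = 1  t=1,i=7
  .###. -> .   bit 14 = 0  t=0,i=18
  .##.# -> #   bit 13 = 1  t=1,i=4
  .##.. -> .   bit 12 = 0  t=0,i=5
  .#.## -> .   bit 11 = 0  t=0,i=16
  .#.#. -> .   bit 10 = 0  t=2,i=13
  .#..# -> #   bit 9 = 1  t=3,i=18
  .#... -> #   bit 8 = 1  t=1,i=12
  ..### -> .   bit 7 = 0  t=3,i=6
  ..##. -> #   bit 6 = 1  t=0,i=4
  ..#.# -> .   bit 5 = 0  t=0,i=15
  ..#.. -> #   bit 4 = 1  t=2,i=20
  ...## -> #   bit 3 = 1  t=0,i=3
  ...#. -> .   bit 2 = 0  t=0,i=14
  ....# -> .   bit 1 = 0  t=0,i=2
  ..... -> #   bit 0 = 1  t=0,i=1
  bits 01110011100011101010001101011001 = 1938727769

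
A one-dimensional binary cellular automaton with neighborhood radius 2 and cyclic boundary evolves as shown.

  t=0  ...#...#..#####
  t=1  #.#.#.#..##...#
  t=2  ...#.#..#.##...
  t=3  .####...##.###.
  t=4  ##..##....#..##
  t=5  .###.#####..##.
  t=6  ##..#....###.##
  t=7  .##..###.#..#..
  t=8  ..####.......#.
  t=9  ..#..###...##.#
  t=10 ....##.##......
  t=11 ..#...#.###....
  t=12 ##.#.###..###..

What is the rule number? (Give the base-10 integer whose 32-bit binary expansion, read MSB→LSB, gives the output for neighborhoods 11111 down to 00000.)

453582246

  nb #####: next=.  (t=0,i=12, bit31=0)
  nb ####.: next=.  (t=0,i=13, bit30=0)
  nb ###.#: next=.  (t=5,i=3, bit29=0)
  nb ###..: next=#  (t=0,i=14, bit28=1)
  nb ##.##: next=#  (t=3,i=10, bit27=1)
  nb ##.#.: next=.  (t=1,i=1, bit26=0)
  nb ##..#: next=#  (t=3,i=14, bit25=1)
  nb ##...: next=#  (t=0,i=0, bit24=1)
  nb #.###: next=.  (t=3,i=11, bit23=0)
  nb #.##.: next=.  (t=2,i=10, bit22=0)
  nb #.#.#: next=.  (t=1,i=2, bit21=0)
  nb #.#..: next=.  (t=1,i=6, bit20=0)
  nb #..##: next=#  (t=0,i=9, bit19=1)
  nb #..#.: next=.  (t=2,i=7, bit18=0)
  nb #...#: next=.  (t=0,i=1, bit17=0)
  nb #....: next=#  (t=2,i=13, bit16=1)
  nb .####: next=.  (t=0,i=11, bit15=0)
  nb .###.: next=.  (t=3,i=12, bit14=0)
  nb .##.#: next=.  (t=1,i=0, bit13=0)
  nb .##..: next=#  (t=1,i=10, bit12=1)
  nb .#.##: next=#  (t=2,i=9, bit11=1)
  nb .#.#.: next=#  (t=1,i=3, bit10=1)
  nb .#..#: next=.  (t=0,i=8, bit9=0)
  nb .#...: next=#  (t=0,i=4, bit8=1)
  nb ..###: next=#  (t=0,i=10, bit7=1)
  nb ..##.: next=.  (t=1,i=9, bit6=0)
  nb ..#.#: next=#  (t=2,i=3, bit5=1)
  nb ..#..: next=.  (t=0,i=3, bit4=0)
  nb ...##: next=.  (t=1,i=13, bit3=0)
  nb ...#.: next=#  (t=0,i=2, bit2=1)
  nb ....#: next=#  (t=2,i=1, bit1=1)
  nb .....: next=.  (t=2,i=0, bit0=0)
  bits 00011011000010010001110110100110 = 453582246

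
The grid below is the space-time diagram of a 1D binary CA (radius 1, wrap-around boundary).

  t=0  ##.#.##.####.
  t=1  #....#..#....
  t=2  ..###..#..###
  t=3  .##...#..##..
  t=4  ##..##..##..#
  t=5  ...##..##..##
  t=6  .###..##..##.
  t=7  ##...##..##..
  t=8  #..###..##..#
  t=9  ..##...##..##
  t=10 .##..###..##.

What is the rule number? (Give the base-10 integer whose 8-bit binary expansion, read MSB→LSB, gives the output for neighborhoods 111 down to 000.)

  nb ###: next=.  (t=0,i=9, bit7=0)
  nb ##.: next=.  (t=0,i=1, bit6=0)
  nb #.#: next=.  (t=0,i=2, bit5=0)
  nb #..: next=.  (t=1,i=1, bit4=0)
  nb .##: next=#  (t=0,i=0, bit3=1)
  nb .#.: next=.  (t=0,i=3, bit2=0)
  nb ..#: next=#  (t=1,i=4, bit1=1)
  nb ...: next=#  (t=1,i=2, bit0=1)
  bits 00001011 = 11

11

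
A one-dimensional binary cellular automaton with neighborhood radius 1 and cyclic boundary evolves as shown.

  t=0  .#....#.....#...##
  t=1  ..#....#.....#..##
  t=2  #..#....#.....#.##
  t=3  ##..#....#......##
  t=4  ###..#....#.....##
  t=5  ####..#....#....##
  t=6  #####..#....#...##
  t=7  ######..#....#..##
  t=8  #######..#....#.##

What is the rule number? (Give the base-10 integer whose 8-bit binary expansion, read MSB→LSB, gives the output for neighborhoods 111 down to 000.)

  ###|#  b7=1 t=2,i=17
  ##.|#  b6=1 t=0,i=17
  #.#|.  b5=0 t=0,i=0
  #..|#  b4=1 t=0,i=2
  .##|#  b3=1 t=0,i=16
  .#.|.  b2=0 t=0,i=1
  ..#|.  b1=0 t=0,i=5
  ...|.  b0=0 t=0,i=3
  bits 11011000 = 216

216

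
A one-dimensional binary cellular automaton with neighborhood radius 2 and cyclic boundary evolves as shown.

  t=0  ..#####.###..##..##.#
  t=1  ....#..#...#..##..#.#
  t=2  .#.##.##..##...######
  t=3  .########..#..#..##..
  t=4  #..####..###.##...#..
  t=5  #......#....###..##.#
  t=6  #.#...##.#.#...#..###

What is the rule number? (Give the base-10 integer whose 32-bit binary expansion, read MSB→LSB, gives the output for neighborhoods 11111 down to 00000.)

2322938940

  [31] ##### => #  t=0,i=4
  [30] ####. => .  t=0,i=5
  [29] ###.# => .  t=0,i=6
  [28] ###.. => .  t=0,i=10
  [27] ##.## => #  t=0,i=7
  [26] ##.#. => .  t=0,i=19
  [25] ##..# => #  t=0,i=11
  [24] ##... => .  t=2,i=12
  [23] #.### => .  t=0,i=8
  [22] #.##. => #  t=2,i=3
  [21] #.#.# => #  t=2,i=1
  [20] #.#.. => #  t=0,i=20
  [19] #..## => .  t=0,i=1
  [18] #..#. => #  t=1,i=6
  [17] #...# => .  t=1,i=9
  [16] #.... => #  t=1,i=1
  [15] .#### => .  t=0,i=3
  [14] .###. => .  t=0,i=9
  [13] .##.# => #  t=0,i=18
  [12] .##.. => #  t=0,i=14
  [11] .#.## => #  t=2,i=2
  [10] .#.#. => #  t=1,i=19
  [9] .#..# => .  t=0,i=0
  [8] .#... => .  t=1,i=0
  [7] ..### => .  t=0,i=2
  [6] ..##. => .  t=0,i=13
  [5] ..#.# => #  t=1,i=18
  [4] ..#.. => #  t=1,i=4
  [3] ...## => #  t=2,i=14
  [2] ...#. => #  t=1,i=3
  [1] ....# => .  t=1,i=2
  [0] ..... => .  t=5,i=3
  bits 10001010011101010011110000111100 = 2322938940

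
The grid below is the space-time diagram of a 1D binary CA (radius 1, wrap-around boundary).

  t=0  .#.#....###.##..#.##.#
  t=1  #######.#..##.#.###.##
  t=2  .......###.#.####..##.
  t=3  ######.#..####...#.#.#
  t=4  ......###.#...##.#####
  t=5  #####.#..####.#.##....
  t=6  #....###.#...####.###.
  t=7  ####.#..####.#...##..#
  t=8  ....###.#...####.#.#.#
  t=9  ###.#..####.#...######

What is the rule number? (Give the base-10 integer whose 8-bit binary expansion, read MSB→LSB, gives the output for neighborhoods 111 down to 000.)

  ### -> .   bit 7 = 0  t=0,i=9
  ##. -> .   bit 6 = 0  t=0,i=10
  #.# -> #   bit 5 = 1  t=0,i=0
  #.. -> #   bit 4 = 1  t=0,i=4
  .## -> #   bit 3 = 1  t=0,i=8
  .#. -> #   bit 2 = 1  t=0,i=1
  ..# -> .   bit 1 = 0  t=0,i=7
  ... -> #   bit 0 = 1  t=0,i=5
  bits 00111101 = 61

61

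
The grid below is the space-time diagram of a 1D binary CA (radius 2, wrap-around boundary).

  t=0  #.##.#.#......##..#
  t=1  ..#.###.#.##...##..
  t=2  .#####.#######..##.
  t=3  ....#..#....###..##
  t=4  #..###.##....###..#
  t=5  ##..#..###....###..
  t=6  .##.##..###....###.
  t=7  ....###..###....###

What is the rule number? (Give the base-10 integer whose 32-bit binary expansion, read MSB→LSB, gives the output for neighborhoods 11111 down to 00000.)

  #####|.  b31=0 t=2,i=3
  ####.|#  b30=1 t=2,i=4
  ###.#|.  b29=0 t=1,i=6
  ###..|#  b28=1 t=2,i=13
  ##.##|.  b27=0 t=0,i=1
  ##.#.|#  b26=1 t=0,i=4
  ##..#|#  b25=1 t=0,i=16
  ##...|#  b24=1 t=1,i=12
  #.###|#  b23=1 t=1,i=4
  #.##.|#  b22=1 t=0,i=2
  #.#.#|#  b21=1 t=0,i=5
  #.#..|.  b20=0 t=0,i=7
  #..##|.  b19=0 t=0,i=17
  #..#.|.  b18=0 t=3,i=6
  #...#|#  b17=1 t=1,i=13
  #....|.  b16=0 t=0,i=9
  .####|.  b15=0 t=2,i=2
  .###.|#  b14=1 t=1,i=5
  .##.#|.  b13=0 t=0,i=0
  .##..|#  b12=1 t=0,i=15
  .#.##|#  b11=1 t=1,i=3
  .#.#.|#  b10=1 t=0,i=6
  .#..#|#  b9=1 t=3,i=5
  .#...|#  b8=1 t=0,i=8
  ..###|.  b7=0 t=2,i=1
  ..##.|.  b6=0 t=0,i=14
  ..#.#|#  b5=1 t=1,i=2
  ..#..|#  b4=1 t=3,i=4
  ...##|.  b3=0 t=0,i=13
  ...#.|#  b2=1 t=1,i=1
  ....#|.  b1=0 t=0,i=12
  .....|#  b0=1 t=0,i=10
  bits 01010111111000100101111100110101 = 1474453301

1474453301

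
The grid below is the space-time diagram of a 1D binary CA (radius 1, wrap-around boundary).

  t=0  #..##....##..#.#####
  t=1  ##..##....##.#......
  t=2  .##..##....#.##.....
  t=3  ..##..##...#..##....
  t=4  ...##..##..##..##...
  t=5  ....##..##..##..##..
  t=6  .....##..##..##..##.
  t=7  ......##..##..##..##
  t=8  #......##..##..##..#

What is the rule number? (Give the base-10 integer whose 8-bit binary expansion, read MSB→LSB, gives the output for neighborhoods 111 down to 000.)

84

  nb ###: next=.  (t=0,i=16, bit7=0)
  nb ##.: next=#  (t=0,i=0, bit6=1)
  nb #.#: next=.  (t=0,i=14, bit5=0)
  nb #..: next=#  (t=0,i=1, bit4=1)
  nb .##: next=.  (t=0,i=3, bit3=0)
  nb .#.: next=#  (t=0,i=13, bit2=1)
  nb ..#: next=.  (t=0,i=2, bit1=0)
  nb ...: next=.  (t=0,i=6, bit0=0)
  bits 01010100 = 84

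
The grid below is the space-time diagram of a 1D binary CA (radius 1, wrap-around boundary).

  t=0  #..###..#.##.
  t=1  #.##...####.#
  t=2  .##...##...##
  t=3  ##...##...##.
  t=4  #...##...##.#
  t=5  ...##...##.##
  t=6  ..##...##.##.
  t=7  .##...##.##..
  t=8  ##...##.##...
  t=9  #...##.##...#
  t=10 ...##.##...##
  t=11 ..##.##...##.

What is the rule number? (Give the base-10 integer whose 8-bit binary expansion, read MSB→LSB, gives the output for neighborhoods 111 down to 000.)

46

  nb ###: next=.  (t=0,i=4, bit7=0)
  nb ##.: next=.  (t=0,i=5, bit6=0)
  nb #.#: next=#  (t=0,i=9, bit5=1)
  nb #..: next=.  (t=0,i=1, bit4=0)
  nb .##: next=#  (t=0,i=3, bit3=1)
  nb .#.: next=#  (t=0,i=0, bit2=1)
  nb ..#: next=#  (t=0,i=2, bit1=1)
  nb ...: next=.  (t=1,i=5, bit0=0)
  bits 00101110 = 46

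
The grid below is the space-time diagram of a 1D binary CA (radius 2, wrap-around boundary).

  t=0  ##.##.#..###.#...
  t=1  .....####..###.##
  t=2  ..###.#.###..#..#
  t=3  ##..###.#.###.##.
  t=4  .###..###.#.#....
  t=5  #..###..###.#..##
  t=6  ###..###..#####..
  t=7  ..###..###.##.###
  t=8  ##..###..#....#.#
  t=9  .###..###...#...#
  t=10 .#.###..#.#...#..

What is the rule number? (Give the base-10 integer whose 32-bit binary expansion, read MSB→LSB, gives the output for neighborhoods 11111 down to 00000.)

3065942539

  ##### -> #   bit 31 = 1  t=6,i=12
  ####. -> .   bit 30 = 0  t=1,i=7
  ###.# -> #   bit 29 = 1  t=0,i=11
  ###.. -> #   bit 28 = 1  t=1,i=8
  ##.## -> .   bit 27 = 0  t=0,i=2
  ##.#. -> #   bit 26 = 1  t=0,i=5
  ##..# -> #   bit 25 = 1  t=1,i=9
  ##... -> .   bit 24 = 0  t=1,i=0
  #.### -> #   bit 23 = 1  t=2,i=8
  #.##. -> .   bit 22 = 0  t=0,i=3
  #.#.# -> #   bit 21 = 1  t=2,i=6
  #.#.. -> #   bit 20 = 1  t=0,i=6
  #..## -> #   bit 19 = 1  t=0,i=8
  #..#. -> #   bit 18 = 1  t=2,i=12
  #...# -> #   bit 17 = 1  t=0,i=15
  #.... -> .   bit 16 = 0  t=1,i=1
  .#### -> #   bit 15 = 1  t=1,i=6
  .###. -> .   bit 14 = 0  t=0,i=10
  .##.# -> .   bit 13 = 0  t=0,i=1
  .##.. -> #   bit 12 = 1  t=1,i=16
  .#.## -> .   bit 11 = 0  t=2,i=7
  .#.#. -> .   bit 10 = 0  t=4,i=11
  .#..# -> #   bit 9 = 1  t=0,i=7
  .#... -> .   bit 8 = 0  t=0,i=14
  ..### -> .   bit 7 = 0  t=0,i=9
  ..##. -> .   bit 6 = 0  t=0,i=0
  ..#.# -> .   bit 5 = 0  t=8,i=14
  ..#.. -> .   bit 4 = 0  t=2,i=13
  ...## -> #   bit 3 = 1  t=0,i=16
  ...#. -> .   bit 2 = 0  t=8,i=13
  ....# -> #   bit 1 = 1  t=1,i=3
  ..... -> #   bit 0 = 1  t=1,i=2
  bits 10110110101111101001001000001011 = 3065942539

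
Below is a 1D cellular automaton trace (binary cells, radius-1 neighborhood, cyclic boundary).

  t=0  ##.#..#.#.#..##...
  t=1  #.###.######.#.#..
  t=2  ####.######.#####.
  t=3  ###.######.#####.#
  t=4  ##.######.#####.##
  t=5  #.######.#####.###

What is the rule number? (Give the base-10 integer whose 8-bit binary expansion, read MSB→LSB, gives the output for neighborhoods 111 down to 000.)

  [7] ### => #  t=1,i=3
  [6] ##. => .  t=0,i=1
  [5] #.# => #  t=0,i=2
  [4] #.. => #  t=0,i=4
  [3] .## => #  t=0,i=0
  [2] .#. => #  t=0,i=3
  [1] ..# => .  t=0,i=5
  [0] ... => .  t=0,i=16
  bits 10111100 = 188

188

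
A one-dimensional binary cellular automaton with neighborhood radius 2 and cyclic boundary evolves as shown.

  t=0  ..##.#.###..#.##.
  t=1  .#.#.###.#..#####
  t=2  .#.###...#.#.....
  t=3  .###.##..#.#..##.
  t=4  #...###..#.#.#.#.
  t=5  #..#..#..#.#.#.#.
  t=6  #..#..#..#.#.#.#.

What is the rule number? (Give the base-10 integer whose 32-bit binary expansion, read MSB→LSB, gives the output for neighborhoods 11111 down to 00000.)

435697721

  #####|.  b31=0 t=1,i=14
  ####.|.  b30=0 t=1,i=15
  ###.#|.  b29=0 t=1,i=7
  ###..|#  b28=1 t=0,i=9
  ##.##|#  b27=1 t=3,i=4
  ##.#.|.  b26=0 t=0,i=4
  ##..#|.  b25=0 t=0,i=10
  ##...|#  b24=1 t=0,i=16
  #.###|#  b23=1 t=0,i=7
  #.##.|#  b22=1 t=0,i=14
  #.#.#|#  b21=1 t=0,i=5
  #.#..|#  b20=1 t=1,i=9
  #..##|#  b19=1 t=1,i=11
  #..#.|.  b18=0 t=0,i=11
  #...#|.  b17=0 t=0,i=0
  #....|.  b16=0 t=2,i=13
  .####|.  b15=0 t=1,i=13
  .###.|.  b14=0 t=0,i=8
  .##.#|#  b13=1 t=0,i=3
  .##..|#  b12=1 t=0,i=15
  .#.##|#  b11=1 t=0,i=6
  .#.#.|.  b10=0 t=1,i=2
  .#..#|.  b9=0 t=1,i=10
  .#...|.  b8=0 t=2,i=12
  ..###|.  b7=0 t=1,i=12
  ..##.|.  b6=0 t=0,i=2
  ..#.#|#  b5=1 t=0,i=12
  ..#..|#  b4=1 t=5,i=3
  ...##|#  b3=1 t=0,i=1
  ...#.|.  b2=0 t=2,i=0
  ....#|.  b1=0 t=2,i=16
  .....|#  b0=1 t=2,i=14
  bits 00011001111110000011100000111001 = 435697721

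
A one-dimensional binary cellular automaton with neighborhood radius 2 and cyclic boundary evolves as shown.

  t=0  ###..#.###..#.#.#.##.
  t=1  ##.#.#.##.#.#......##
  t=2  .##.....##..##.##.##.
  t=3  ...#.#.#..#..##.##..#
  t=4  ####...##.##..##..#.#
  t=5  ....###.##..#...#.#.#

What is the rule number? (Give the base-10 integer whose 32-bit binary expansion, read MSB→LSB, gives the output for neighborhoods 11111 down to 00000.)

798122941

  [31] ##### => .  t=4,i=1
  [30] ####. => .  t=1,i=0
  [29] ###.# => #  t=1,i=1
  [28] ###.. => .  t=0,i=2
  [27] ##.## => #  t=0,i=20
  [26] ##.#. => #  t=1,i=2
  [25] ##..# => #  t=0,i=3
  [24] ##... => #  t=2,i=3
  [23] #.### => #  t=0,i=0
  [22] #.##. => .  t=0,i=18
  [21] #.#.# => .  t=0,i=14
  [20] #.#.. => #  t=1,i=12
  [19] #..## => .  t=2,i=0
  [18] #..#. => .  t=0,i=4
  [17] #...# => #  t=3,i=1
  [16] #.... => .  t=1,i=14
  [15] .#### => .  t=1,i=20
  [14] .###. => #  t=0,i=1
  [13] .##.# => #  t=0,i=19
  [12] .##.. => .  t=2,i=2
  [11] .#.## => .  t=0,i=6
  [10] .#.#. => .  t=0,i=13
  [9] .#..# => #  t=3,i=8
  [8] .#... => #  t=1,i=13
  [7] ..### => #  t=1,i=19
  [6] ..##. => .  t=2,i=1
  [5] ..#.# => #  t=0,i=5
  [4] ..#.. => #  t=3,i=10
  [3] ...## => #  t=1,i=18
  [2] ...#. => #  t=3,i=2
  [1] ....# => .  t=1,i=17
  [0] ..... => #  t=1,i=15
  bits 00101111100100100110001110111101 = 798122941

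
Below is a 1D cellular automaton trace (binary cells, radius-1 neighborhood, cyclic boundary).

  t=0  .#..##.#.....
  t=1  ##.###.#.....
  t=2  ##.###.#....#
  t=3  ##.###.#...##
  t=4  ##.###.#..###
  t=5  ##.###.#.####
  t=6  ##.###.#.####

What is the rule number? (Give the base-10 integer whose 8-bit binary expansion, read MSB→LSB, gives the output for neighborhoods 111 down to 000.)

206

  ###|#  b7=1 t=1,i=4
  ##.|#  b6=1 t=0,i=5
  #.#|.  b5=0 t=0,i=6
  #..|.  b4=0 t=0,i=2
  .##|#  b3=1 t=0,i=4
  .#.|#  b2=1 t=0,i=1
  ..#|#  b1=1 t=0,i=0
  ...|.  b0=0 t=0,i=9
  bits 11001110 = 206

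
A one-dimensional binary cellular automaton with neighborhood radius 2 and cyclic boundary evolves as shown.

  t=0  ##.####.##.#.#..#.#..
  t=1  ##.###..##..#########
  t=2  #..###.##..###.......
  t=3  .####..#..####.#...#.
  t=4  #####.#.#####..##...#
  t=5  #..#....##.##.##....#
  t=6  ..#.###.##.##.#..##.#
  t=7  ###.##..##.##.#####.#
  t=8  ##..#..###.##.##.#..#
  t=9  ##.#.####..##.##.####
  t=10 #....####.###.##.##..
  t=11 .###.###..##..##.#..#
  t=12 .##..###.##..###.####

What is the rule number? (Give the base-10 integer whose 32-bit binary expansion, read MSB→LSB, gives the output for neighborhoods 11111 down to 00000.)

  ##### -> .   bit 31 = 0  t=1,i=14
  ####. -> #   bit 30 = 1  t=0,i=5
  ###.# -> .   bit 29 = 0  t=0,i=6
  ###.. -> #   bit 28 = 1  t=1,i=5
  ##.## -> .   bit 27 = 0  t=0,i=2
  ##.#. -> .   bit 26 = 0  t=0,i=10
  ##..# -> .   bit 25 = 0  t=1,i=6
  ##... -> .   bit 24 = 0  t=2,i=14
  #.### -> #   bit 23 = 1  t=0,i=3
  #.##. -> #   bit 22 = 1  t=0,i=8
  #.#.# -> .   bit 21 = 0  t=0,i=11
  #.#.. -> #   bit 20 = 1  t=0,i=13
  #..## -> #   bit 19 = 1  t=0,i=20
  #..#. -> #   bit 18 = 1  t=0,i=15
  #...# -> .   bit 17 = 0  t=3,i=17
  #.... -> #   bit 16 = 1  t=2,i=15
  .#### -> #   bit 15 = 1  t=0,i=4
  .###. -> #   bit 14 = 1  t=1,i=4
  .##.# -> #   bit 13 = 1  t=0,i=1
  .##.. -> .   bit 12 = 0  t=1,i=9
  .#.## -> .   bit 11 = 0  t=4,i=7
  .#.#. -> #   bit 10 = 1  t=0,i=12
  .#..# -> #   bit 9 = 1  t=0,i=14
  .#... -> #   bit 8 = 1  t=3,i=16
  ..### -> #   bit 7 = 1  t=1,i=12
  ..##. -> #   bit 6 = 1  t=0,i=0
  ..#.# -> #   bit 5 = 1  t=0,i=16
  ..#.. -> .   bit 4 = 0  t=2,i=0
  ...## -> .   bit 3 = 0  t=4,i=19
  ...#. -> .   bit 2 = 0  t=2,i=20
  ....# -> #   bit 1 = 1  t=2,i=19
  ..... -> .   bit 0 = 0  t=2,i=16
  bits 01010000110111011110011111100010 = 1356720098

1356720098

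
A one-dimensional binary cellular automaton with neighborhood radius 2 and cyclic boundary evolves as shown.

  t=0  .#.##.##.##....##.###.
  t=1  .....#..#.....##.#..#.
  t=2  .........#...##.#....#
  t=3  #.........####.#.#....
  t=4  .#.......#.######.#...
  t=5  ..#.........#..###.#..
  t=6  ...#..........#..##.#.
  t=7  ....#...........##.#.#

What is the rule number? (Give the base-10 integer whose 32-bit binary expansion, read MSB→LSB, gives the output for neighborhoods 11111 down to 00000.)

  [31] ##### => .  t=4,i=13
  [30] ####. => #  t=3,i=12
  [29] ###.# => #  t=3,i=13
  [28] ###.. => #  t=0,i=20
  [27] ##.## => #  t=0,i=5
  [26] ##.#. => #  t=1,i=16
  [25] ##..# => .  t=0,i=21
  [24] ##... => .  t=0,i=11
  [23] #.### => .  t=0,i=18
  [22] #.##. => .  t=0,i=3
  [21] #.#.# => #  t=3,i=15
  [20] #.#.. => .  t=1,i=17
  [19] #..## => #  t=5,i=14
  [18] #..#. => .  t=0,i=0
  [17] #...# => #  t=2,i=11
  [16] #.... => .  t=0,i=12
  [15] .#### => #  t=3,i=11
  [14] .###. => .  t=0,i=19
  [13] .##.# => .  t=0,i=4
  [12] .##.. => .  t=0,i=10
  [11] .#.## => .  t=0,i=2
  [10] .#.#. => #  t=3,i=16
  [9] .#..# => .  t=1,i=6
  [8] .#... => #  t=1,i=9
  [7] ..### => .  t=3,i=10
  [6] ..##. => #  t=0,i=15
  [5] ..#.# => .  t=0,i=1
  [4] ..#.. => .  t=1,i=5
  [3] ...## => #  t=0,i=14
  [2] ...#. => .  t=1,i=4
  [1] ....# => .  t=0,i=13
  [0] ..... => .  t=1,i=1
  bits 01111100001010101000010101001000 = 2083161416

2083161416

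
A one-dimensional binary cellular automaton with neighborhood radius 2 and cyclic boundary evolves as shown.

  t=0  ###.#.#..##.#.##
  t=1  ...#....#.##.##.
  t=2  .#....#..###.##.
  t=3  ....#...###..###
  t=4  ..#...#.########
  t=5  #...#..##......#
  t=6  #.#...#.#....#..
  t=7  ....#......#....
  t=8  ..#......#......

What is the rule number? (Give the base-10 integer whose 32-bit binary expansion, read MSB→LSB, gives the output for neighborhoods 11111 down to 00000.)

  [31] ##### => .  t=0,i=0
  [30] ####. => .  t=0,i=1
  [29] ###.# => .  t=0,i=2
  [28] ###.. => #  t=3,i=10
  [27] ##.## => .  t=1,i=12
  [26] ##.#. => #  t=0,i=3
  [25] ##..# => #  t=2,i=15
  [24] ##... => .  t=1,i=15
  [23] #.### => #  t=0,i=14
  [22] #.##. => #  t=1,i=10
  [21] #.#.# => .  t=0,i=4
  [20] #.#.. => .  t=0,i=6
  [19] #..## => #  t=0,i=8
  [18] #..#. => .  t=2,i=0
  [17] #...# => #  t=3,i=6
  [16] #.... => .  t=1,i=0
  [15] .#### => .  t=0,i=15
  [14] .###. => #  t=2,i=10
  [13] .##.# => #  t=0,i=10
  [12] .##.. => #  t=1,i=14
  [11] .#.## => #  t=0,i=13
  [10] .#.#. => .  t=0,i=5
  [9] .#..# => .  t=0,i=7
  [8] .#... => .  t=1,i=4
  [7] ..### => #  t=2,i=9
  [6] ..##. => .  t=0,i=9
  [5] ..#.# => .  t=1,i=8
  [4] ..#.. => .  t=1,i=3
  [3] ...## => .  t=3,i=7
  [2] ...#. => .  t=1,i=2
  [1] ....# => #  t=1,i=1
  [0] ..... => .  t=5,i=11
  bits 00010110110010100111100010000010 = 382367874

382367874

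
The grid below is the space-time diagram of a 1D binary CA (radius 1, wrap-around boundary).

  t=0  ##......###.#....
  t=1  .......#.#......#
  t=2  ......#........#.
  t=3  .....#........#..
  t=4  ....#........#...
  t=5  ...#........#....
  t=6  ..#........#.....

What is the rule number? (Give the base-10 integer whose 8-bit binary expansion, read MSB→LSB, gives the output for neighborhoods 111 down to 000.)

  [7] ### => #  t=0,i=9
  [6] ##. => .  t=0,i=1
  [5] #.# => .  t=0,i=11
  [4] #.. => .  t=0,i=2
  [3] .## => .  t=0,i=0
  [2] .#. => .  t=0,i=12
  [1] ..# => #  t=0,i=7
  [0] ... => .  t=0,i=3
  bits 10000010 = 130

130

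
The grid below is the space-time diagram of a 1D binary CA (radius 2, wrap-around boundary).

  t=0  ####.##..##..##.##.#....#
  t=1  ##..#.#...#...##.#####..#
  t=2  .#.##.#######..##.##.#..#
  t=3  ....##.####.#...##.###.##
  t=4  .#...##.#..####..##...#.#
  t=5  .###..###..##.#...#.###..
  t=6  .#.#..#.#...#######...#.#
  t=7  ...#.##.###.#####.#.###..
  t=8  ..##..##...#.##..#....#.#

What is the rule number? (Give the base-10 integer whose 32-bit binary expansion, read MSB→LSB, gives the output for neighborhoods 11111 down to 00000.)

2618798516

  ##### -> #   bit 31 = 1  t=0,i=1
  ####. -> .   bit 30 = 0  t=0,i=2
  ###.# -> .   bit 29 = 0  t=0,i=3
  ###.. -> #   bit 28 = 1  t=1,i=1
  ##.## -> #   bit 27 = 1  t=0,i=4
  ##.#. -> #   bit 26 = 1  t=0,i=18
  ##..# -> .   bit 25 = 0  t=0,i=7
  ##... -> .   bit 24 = 0  t=3,i=0
  #.### -> .   bit 23 = 0  t=1,i=17
  #.##. -> .   bit 22 = 0  t=0,i=5
  #.#.# -> .   bit 21 = 0  t=2,i=1
  #.#.. -> #   bit 20 = 1  t=0,i=19
  #..## -> .   bit 19 = 0  t=0,i=8
  #..#. -> #   bit 18 = 1  t=1,i=3
  #...# -> #   bit 17 = 1  t=1,i=8
  #.... -> #   bit 16 = 1  t=0,i=21
  .#### -> #   bit 15 = 1  t=0,i=0
  .###. -> .   bit 14 = 0  t=1,i=0
  .##.# -> #   bit 13 = 1  t=0,i=14
  .##.. -> #   bit 12 = 1  t=0,i=6
  .#.## -> .   bit 11 = 0  t=2,i=2
  .#.#. -> .   bit 10 = 0  t=1,i=5
  .#..# -> .   bit 9 = 0  t=2,i=22
  .#... -> #   bit 8 = 1  t=0,i=20
  ..### -> #   bit 7 = 1  t=0,i=24
  ..##. -> .   bit 6 = 0  t=0,i=9
  ..#.# -> #   bit 5 = 1  t=1,i=4
  ..#.. -> #   bit 4 = 1  t=1,i=10
  ...## -> .   bit 3 = 0  t=0,i=23
  ...#. -> #   bit 2 = 1  t=1,i=9
  ....# -> .   bit 1 = 0  t=0,i=22
  ..... -> .   bit 0 = 0  t=7,i=0
  bits 10011100000101111011000110110100 = 2618798516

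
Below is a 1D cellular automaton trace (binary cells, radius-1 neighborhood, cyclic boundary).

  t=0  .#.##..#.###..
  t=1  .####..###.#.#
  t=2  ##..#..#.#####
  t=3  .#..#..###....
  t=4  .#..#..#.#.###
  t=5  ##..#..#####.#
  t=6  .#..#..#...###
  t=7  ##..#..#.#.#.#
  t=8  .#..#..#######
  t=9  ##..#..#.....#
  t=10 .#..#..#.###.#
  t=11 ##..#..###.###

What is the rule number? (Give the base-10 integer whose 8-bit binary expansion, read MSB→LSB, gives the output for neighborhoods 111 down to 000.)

109

  nb ###: next=.  (t=0,i=10, bit7=0)
  nb ##.: next=#  (t=0,i=4, bit6=1)
  nb #.#: next=#  (t=0,i=2, bit5=1)
  nb #..: next=.  (t=0,i=5, bit4=0)
  nb .##: next=#  (t=0,i=3, bit3=1)
  nb .#.: next=#  (t=0,i=1, bit2=1)
  nb ..#: next=.  (t=0,i=0, bit1=0)
  nb ...: next=#  (t=0,i=13, bit0=1)
  bits 01101101 = 109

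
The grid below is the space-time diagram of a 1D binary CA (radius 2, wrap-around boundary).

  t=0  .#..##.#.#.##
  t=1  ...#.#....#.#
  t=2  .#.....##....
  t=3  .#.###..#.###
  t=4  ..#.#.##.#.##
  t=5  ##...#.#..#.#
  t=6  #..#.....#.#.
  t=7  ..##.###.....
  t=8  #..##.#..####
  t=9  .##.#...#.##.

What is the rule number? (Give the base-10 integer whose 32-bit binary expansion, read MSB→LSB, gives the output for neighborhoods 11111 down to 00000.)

  ##### -> #   bit 31 = 1  t=8,i=11
  ####. -> .   bit 30 = 0  t=8,i=12
  ###.# -> #   bit 29 = 1  t=3,i=12
  ###.. -> .   bit 28 = 0  t=3,i=5
  ##.## -> #   bit 27 = 1  t=7,i=4
  ##.#. -> .   bit 26 = 0  t=0,i=0
  ##..# -> #   bit 25 = 1  t=3,i=6
  ##... -> .   bit 24 = 0  t=2,i=9
  #.### -> .   bit 23 = 0  t=3,i=3
  #.##. -> .   bit 22 = 0  t=0,i=11
  #.#.# -> .   bit 21 = 0  t=0,i=7
  #.#.. -> .   bit 20 = 0  t=0,i=1
  #..## -> #   bit 19 = 1  t=0,i=3
  #..#. -> #   bit 18 = 1  t=3,i=7
  #...# -> #   bit 17 = 1  t=1,i=1
  #.... -> #   bit 16 = 1  t=1,i=7
  .#### -> #   bit 15 = 1  t=8,i=10
  .###. -> #   bit 14 = 1  t=3,i=4
  .##.# -> #   bit 13 = 1  t=0,i=5
  .##.. -> #   bit 12 = 1  t=2,i=8
  .#.## -> #   bit 11 = 1  t=0,i=10
  .#.#. -> .   bit 10 = 0  t=0,i=8
  .#..# -> .   bit 9 = 0  t=0,i=2
  .#... -> .   bit 8 = 0  t=1,i=0
  ..### -> .   bit 7 = 0  t=8,i=9
  ..##. -> .   bit 6 = 0  t=0,i=4
  ..#.# -> .   bit 5 = 0  t=1,i=3
  ..#.. -> #   bit 4 = 1  t=2,i=1
  ...## -> .   bit 3 = 0  t=2,i=6
  ...#. -> .   bit 2 = 0  t=1,i=2
  ....# -> #   bit 1 = 1  t=1,i=8
  ..... -> #   bit 0 = 1  t=2,i=4
  bits 10101010000011111111100000010011 = 2853173267

2853173267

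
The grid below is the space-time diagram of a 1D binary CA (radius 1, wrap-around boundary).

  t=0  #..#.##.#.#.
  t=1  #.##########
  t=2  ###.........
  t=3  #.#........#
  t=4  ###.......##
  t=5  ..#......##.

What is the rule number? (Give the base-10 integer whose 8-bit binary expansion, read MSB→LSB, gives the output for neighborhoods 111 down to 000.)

  [7] ### => .  t=1,i=3
  [6] ##. => #  t=0,i=6
  [5] #.# => #  t=0,i=4
  [4] #.. => .  t=0,i=1
  [3] .## => #  t=0,i=5
  [2] .#. => #  t=0,i=0
  [1] ..# => #  t=0,i=2
  [0] ... => .  t=2,i=4
  bits 01101110 = 110

110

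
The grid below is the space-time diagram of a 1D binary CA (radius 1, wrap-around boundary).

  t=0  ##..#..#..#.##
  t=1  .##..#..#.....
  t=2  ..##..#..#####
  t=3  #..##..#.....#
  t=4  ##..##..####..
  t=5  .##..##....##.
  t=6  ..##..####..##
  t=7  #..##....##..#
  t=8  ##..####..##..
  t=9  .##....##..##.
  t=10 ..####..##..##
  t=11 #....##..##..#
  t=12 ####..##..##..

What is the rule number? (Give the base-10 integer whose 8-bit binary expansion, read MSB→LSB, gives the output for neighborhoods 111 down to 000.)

81

  nb ###: next=.  (t=0,i=0, bit7=0)
  nb ##.: next=#  (t=0,i=1, bit6=1)
  nb #.#: next=.  (t=0,i=11, bit5=0)
  nb #..: next=#  (t=0,i=2, bit4=1)
  nb .##: next=.  (t=0,i=12, bit3=0)
  nb .#.: next=.  (t=0,i=4, bit2=0)
  nb ..#: next=.  (t=0,i=3, bit1=0)
  nb ...: next=#  (t=1,i=10, bit0=1)
  bits 01010001 = 81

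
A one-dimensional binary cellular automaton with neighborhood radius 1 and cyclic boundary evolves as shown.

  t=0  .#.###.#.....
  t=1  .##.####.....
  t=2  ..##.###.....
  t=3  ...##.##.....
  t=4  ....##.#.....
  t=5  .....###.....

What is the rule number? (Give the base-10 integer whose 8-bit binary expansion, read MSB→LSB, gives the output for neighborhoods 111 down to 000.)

  [7] ### => #  t=0,i=4
  [6] ##. => #  t=0,i=5
  [5] #.# => #  t=0,i=2
  [4] #.. => .  t=0,i=8
  [3] .## => .  t=0,i=3
  [2] .#. => #  t=0,i=1
  [1] ..# => .  t=0,i=0
  [0] ... => .  t=0,i=9
  bits 11100100 = 228

228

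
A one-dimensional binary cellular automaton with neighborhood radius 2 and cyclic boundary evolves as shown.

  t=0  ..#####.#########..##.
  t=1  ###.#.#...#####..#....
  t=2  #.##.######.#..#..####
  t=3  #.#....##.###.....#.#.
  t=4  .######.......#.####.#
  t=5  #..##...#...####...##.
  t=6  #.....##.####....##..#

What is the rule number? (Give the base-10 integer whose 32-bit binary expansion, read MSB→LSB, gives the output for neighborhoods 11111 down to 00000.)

  #####|#  b31=1 t=0,i=4
  ####.|.  b30=0 t=0,i=5
  ###.#|#  b29=1 t=0,i=6
  ###..|.  b28=0 t=0,i=16
  ##.##|.  b27=0 t=0,i=7
  ##.#.|#  b26=1 t=1,i=3
  ##..#|#  b25=1 t=0,i=17
  ##...|.  b24=0 t=0,i=21
  #.###|.  b23=0 t=0,i=8
  #.##.|#  b22=1 t=2,i=2
  #.#.#|.  b21=0 t=1,i=4
  #.#..|#  b20=1 t=1,i=6
  #..##|.  b19=0 t=0,i=18
  #..#.|.  b18=0 t=1,i=16
  #...#|#  b17=1 t=0,i=0
  #....|#  b16=1 t=1,i=19
  .####|.  b15=0 t=0,i=3
  .###.|.  b14=0 t=1,i=1
  .##.#|.  b13=0 t=2,i=3
  .##..|.  b12=0 t=0,i=20
  .#.##|#  b11=1 t=4,i=0
  .#.#.|#  b10=1 t=1,i=5
  .#..#|.  b9=0 t=2,i=13
  .#...|#  b8=1 t=1,i=7
  ..###|#  b7=1 t=0,i=2
  ..##.|.  b6=0 t=0,i=19
  ..#.#|#  b5=1 t=3,i=18
  ..#..|.  b4=0 t=1,i=17
  ...##|#  b3=1 t=0,i=1
  ...#.|#  b2=1 t=3,i=17
  ....#|#  b1=1 t=1,i=20
  .....|.  b0=0 t=3,i=15
  bits 10100110010100110000110110101110 = 2790460846

2790460846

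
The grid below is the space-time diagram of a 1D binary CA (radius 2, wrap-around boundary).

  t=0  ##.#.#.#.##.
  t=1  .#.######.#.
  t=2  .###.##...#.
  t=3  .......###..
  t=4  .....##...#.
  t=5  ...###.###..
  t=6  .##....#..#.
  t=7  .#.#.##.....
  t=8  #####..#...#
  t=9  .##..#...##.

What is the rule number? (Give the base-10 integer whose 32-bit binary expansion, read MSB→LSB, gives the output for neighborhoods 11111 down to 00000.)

  [31] ##### => #  t=1,i=5
  [30] ####. => .  t=1,i=7
  [29] ###.# => .  t=1,i=8
  [28] ###.. => .  t=3,i=9
  [27] ##.## => .  t=0,i=11
  [26] ##.#. => .  t=0,i=2
  [25] ##..# => #  t=8,i=5
  [24] ##... => #  t=2,i=7
  [23] #.### => #  t=1,i=3
  [22] #.##. => .  t=0,i=0
  [21] #.#.# => #  t=0,i=3
  [20] #.#.. => #  t=1,i=10
  [19] #..## => .  t=2,i=0
  [18] #..#. => .  t=1,i=0
  [17] #...# => #  t=2,i=8
  [16] #.... => .  t=3,i=11
  [15] .#### => .  t=1,i=4
  [14] .###. => .  t=2,i=2
  [13] .##.# => #  t=0,i=1
  [12] .##.. => .  t=2,i=6
  [11] .#.## => #  t=0,i=8
  [10] .#.#. => #  t=0,i=4
  [9] .#..# => .  t=1,i=11
  [8] .#... => .  t=4,i=11
  [7] ..### => .  t=2,i=1
  [6] ..##. => #  t=4,i=5
  [5] ..#.# => #  t=1,i=1
  [4] ..#.. => .  t=2,i=10
  [3] ...## => #  t=3,i=6
  [2] ...#. => #  t=2,i=9
  [1] ....# => #  t=3,i=5
  [0] ..... => .  t=3,i=0
  bits 10000011101100100010110001101110 = 2209492078

2209492078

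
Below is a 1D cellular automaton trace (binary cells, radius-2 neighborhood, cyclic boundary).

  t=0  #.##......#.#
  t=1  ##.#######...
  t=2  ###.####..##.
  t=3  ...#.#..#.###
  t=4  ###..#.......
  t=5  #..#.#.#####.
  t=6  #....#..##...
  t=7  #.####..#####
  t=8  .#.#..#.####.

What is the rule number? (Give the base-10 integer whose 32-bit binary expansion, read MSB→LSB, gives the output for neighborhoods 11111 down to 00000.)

2335420631

  [31] ##### => #  t=1,i=5
  [30] ####. => .  t=1,i=8
  [29] ###.# => .  t=2,i=2
  [28] ###.. => .  t=1,i=9
  [27] ##.## => #  t=0,i=1
  [26] ##.#. => .  t=5,i=12
  [25] ##..# => #  t=2,i=8
  [24] ##... => #  t=0,i=4
  [23] #.### => .  t=1,i=3
  [22] #.##. => .  t=0,i=2
  [21] #.#.# => #  t=5,i=5
  [20] #.#.. => #  t=3,i=5
  [19] #..## => .  t=2,i=9
  [18] #..#. => .  t=3,i=7
  [17] #...# => #  t=1,i=11
  [16] #.... => #  t=0,i=5
  [15] .#### => #  t=1,i=4
  [14] .###. => .  t=2,i=1
  [13] .##.# => #  t=0,i=0
  [12] .##.. => #  t=0,i=3
  [11] .#.## => .  t=0,i=11
  [10] .#.#. => .  t=3,i=4
  [9] .#..# => .  t=3,i=6
  [8] .#... => .  t=4,i=6
  [7] ..### => #  t=4,i=0
  [6] ..##. => #  t=1,i=0
  [5] ..#.# => .  t=0,i=10
  [4] ..#.. => #  t=4,i=5
  [3] ...## => .  t=1,i=12
  [2] ...#. => #  t=0,i=9
  [1] ....# => #  t=0,i=8
  [0] ..... => #  t=0,i=6
  bits 10001011001100111011000011010111 = 2335420631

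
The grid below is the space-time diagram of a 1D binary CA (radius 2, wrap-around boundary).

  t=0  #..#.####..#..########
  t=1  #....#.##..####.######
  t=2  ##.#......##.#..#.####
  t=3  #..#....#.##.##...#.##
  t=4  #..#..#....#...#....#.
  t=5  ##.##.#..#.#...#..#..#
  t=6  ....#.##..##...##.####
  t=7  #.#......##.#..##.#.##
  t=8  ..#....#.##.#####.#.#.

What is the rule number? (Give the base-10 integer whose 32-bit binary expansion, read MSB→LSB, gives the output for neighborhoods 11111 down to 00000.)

  nb #####: next=#  (t=0,i=16, bit31=1)
  nb ####.: next=#  (t=0,i=7, bit30=1)
  nb ###.#: next=.  (t=1,i=14, bit29=0)
  nb ###..: next=#  (t=0,i=0, bit28=1)
  nb ##.##: next=.  (t=1,i=15, bit27=0)
  nb ##.#.: next=.  (t=2,i=2, bit26=0)
  nb ##..#: next=.  (t=0,i=1, bit25=0)
  nb ##...: next=#  (t=1,i=1, bit24=1)
  nb #.###: next=#  (t=0,i=5, bit23=1)
  nb #.##.: next=.  (t=1,i=7, bit22=0)
  nb #.#.#: next=#  (t=7,i=18, bit21=1)
  nb #.#..: next=#  (t=2,i=3, bit20=1)
  nb #..##: next=#  (t=0,i=13, bit19=1)
  nb #..#.: next=.  (t=0,i=2, bit18=0)
  nb #...#: next=.  (t=3,i=16, bit17=0)
  nb #....: next=.  (t=1,i=2, bit16=0)
  nb .####: next=.  (t=0,i=6, bit15=0)
  nb .###.: next=.  (t=3,i=21, bit14=0)
  nb .##.#: next=#  (t=2,i=11, bit13=1)
  nb .##..: next=.  (t=1,i=8, bit12=0)
  nb .#.##: next=.  (t=0,i=4, bit11=0)
  nb .#.#.: next=#  (t=4,i=21, bit10=1)
  nb .#..#: next=#  (t=0,i=12, bit9=1)
  nb .#...: next=.  (t=2,i=4, bit8=0)
  nb ..###: next=#  (t=0,i=14, bit7=1)
  nb ..##.: next=#  (t=2,i=10, bit6=1)
  nb ..#.#: next=.  (t=0,i=3, bit5=0)
  nb ..#..: next=#  (t=0,i=11, bit4=1)
  nb ...##: next=.  (t=2,i=9, bit3=0)
  nb ...#.: next=.  (t=1,i=4, bit2=0)
  nb ....#: next=#  (t=1,i=3, bit1=1)
  nb .....: next=.  (t=2,i=6, bit0=0)
  bits 11010001101110000010011011010010 = 3518506706

3518506706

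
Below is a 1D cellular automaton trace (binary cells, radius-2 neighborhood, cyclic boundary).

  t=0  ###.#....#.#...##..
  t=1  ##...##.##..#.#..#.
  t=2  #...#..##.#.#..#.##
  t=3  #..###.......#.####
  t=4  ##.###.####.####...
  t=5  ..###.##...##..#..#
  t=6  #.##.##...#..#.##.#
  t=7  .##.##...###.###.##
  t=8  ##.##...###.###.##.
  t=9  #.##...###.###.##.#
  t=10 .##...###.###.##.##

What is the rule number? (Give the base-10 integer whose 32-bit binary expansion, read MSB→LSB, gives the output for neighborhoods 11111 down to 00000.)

448875453

  nb #####: next=.  (t=3,i=17, bit31=0)
  nb ####.: next=.  (t=3,i=18, bit30=0)
  nb ###.#: next=.  (t=0,i=2, bit29=0)
  nb ###..: next=#  (t=2,i=0, bit28=1)
  nb ##.##: next=#  (t=1,i=7, bit27=1)
  nb ##.#.: next=.  (t=0,i=3, bit26=0)
  nb ##..#: next=#  (t=0,i=17, bit25=1)
  nb ##...: next=.  (t=1,i=2, bit24=0)
  nb #.###: next=#  (t=2,i=17, bit23=1)
  nb #.##.: next=#  (t=1,i=0, bit22=1)
  nb #.#.#: next=.  (t=2,i=10, bit21=0)
  nb #.#..: next=.  (t=0,i=4, bit20=0)
  nb #..##: next=.  (t=0,i=18, bit19=0)
  nb #..#.: next=.  (t=1,i=11, bit18=0)
  nb #...#: next=.  (t=0,i=13, bit17=0)
  nb #....: next=#  (t=0,i=6, bit16=1)
  nb .####: next=.  (t=3,i=16, bit15=0)
  nb .###.: next=#  (t=0,i=1, bit14=1)
  nb .##.#: next=.  (t=1,i=6, bit13=0)
  nb .##..: next=.  (t=0,i=16, bit12=0)
  nb .#.##: next=#  (t=1,i=18, bit11=1)
  nb .#.#.: next=.  (t=0,i=10, bit10=0)
  nb .#..#: next=#  (t=1,i=15, bit9=1)
  nb .#...: next=#  (t=0,i=5, bit8=1)
  nb ..###: next=#  (t=0,i=0, bit7=1)
  nb ..##.: next=.  (t=0,i=15, bit6=0)
  nb ..#.#: next=#  (t=0,i=9, bit5=1)
  nb ..#..: next=#  (t=2,i=4, bit4=1)
  nb ...##: next=#  (t=0,i=14, bit3=1)
  nb ...#.: next=#  (t=0,i=8, bit2=1)
  nb ....#: next=.  (t=0,i=7, bit1=0)
  nb .....: next=#  (t=3,i=8, bit0=1)
  bits 00011010110000010100101110111101 = 448875453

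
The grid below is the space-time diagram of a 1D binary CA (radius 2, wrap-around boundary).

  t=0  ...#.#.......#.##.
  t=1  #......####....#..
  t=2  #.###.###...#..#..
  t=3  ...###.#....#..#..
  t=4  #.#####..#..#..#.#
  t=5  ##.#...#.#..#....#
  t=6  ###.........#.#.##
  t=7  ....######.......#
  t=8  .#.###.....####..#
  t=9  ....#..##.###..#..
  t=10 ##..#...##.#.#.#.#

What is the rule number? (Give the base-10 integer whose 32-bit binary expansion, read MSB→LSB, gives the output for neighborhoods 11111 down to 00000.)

776069273

  [31] ##### => .  t=4,i=4
  [30] ####. => .  t=1,i=9
  [29] ###.# => #  t=2,i=4
  [28] ###.. => .  t=1,i=10
  [27] ##.## => #  t=2,i=5
  [26] ##.#. => #  t=3,i=6
  [25] ##..# => #  t=4,i=7
  [24] ##... => .  t=0,i=17
  [23] #.### => .  t=2,i=2
  [22] #.##. => #  t=0,i=15
  [21] #.#.# => .  t=6,i=14
  [20] #.#.. => .  t=0,i=5
  [19] #..## => .  t=9,i=6
  [18] #..#. => .  t=1,i=17
  [17] #...# => .  t=2,i=10
  [16] #.... => #  t=0,i=0
  [15] .#### => #  t=1,i=8
  [14] .###. => #  t=2,i=3
  [13] .##.# => #  t=4,i=0
  [12] .##.. => .  t=0,i=16
  [11] .#.## => .  t=0,i=14
  [10] .#.#. => .  t=0,i=4
  [9] .#..# => .  t=1,i=16
  [8] .#... => .  t=0,i=6
  [7] ..### => #  t=1,i=7
  [6] ..##. => .  t=9,i=7
  [5] ..#.# => .  t=0,i=3
  [4] ..#.. => #  t=1,i=0
  [3] ...## => #  t=1,i=6
  [2] ...#. => .  t=0,i=2
  [1] ....# => .  t=0,i=1
  [0] ..... => #  t=0,i=8
  bits 00101110010000011110000010011001 = 776069273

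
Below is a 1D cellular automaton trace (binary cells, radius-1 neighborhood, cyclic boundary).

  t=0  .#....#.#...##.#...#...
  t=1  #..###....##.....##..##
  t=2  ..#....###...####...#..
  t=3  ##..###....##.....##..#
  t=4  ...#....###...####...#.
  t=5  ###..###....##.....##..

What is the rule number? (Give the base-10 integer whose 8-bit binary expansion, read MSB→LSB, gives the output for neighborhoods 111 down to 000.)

3

  ### -> .   bit 7 = 0  t=1,i=4
  ##. -> .   bit 6 = 0  t=0,i=13
  #.# -> .   bit 5 = 0  t=0,i=7
  #.. -> .   bit 4 = 0  t=0,i=2
  .## -> .   bit 3 = 0  t=0,i=12
  .#. -> .   bit 2 = 0  t=0,i=1
  ..# -> #   bit 1 = 1  t=0,i=0
  ... -> #   bit 0 = 1  t=0,i=3
  bits 00000011 = 3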